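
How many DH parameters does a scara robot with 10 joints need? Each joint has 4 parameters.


Given: 10 joints, 4 DH parameters per joint (d, theta, a, alpha)
Total DH parameters = number_of_joints * 4
Total = 10 * 4
Total = 40

40


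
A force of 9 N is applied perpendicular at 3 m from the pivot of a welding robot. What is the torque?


Given: F = 9 N, r = 3 m, angle = 90 deg (perpendicular)
Using tau = F * r * sin(90)
sin(90) = 1
tau = 9 * 3 * 1
tau = 27 Nm

27 Nm


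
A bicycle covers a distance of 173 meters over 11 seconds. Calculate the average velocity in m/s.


Given: distance d = 173 m, time t = 11 s
Using v = d / t
v = 173 / 11
v = 173/11 m/s

173/11 m/s


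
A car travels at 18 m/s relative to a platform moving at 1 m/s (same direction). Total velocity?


Given: object velocity = 18 m/s, platform velocity = 1 m/s (same direction)
Using classical velocity addition: v_total = v_object + v_platform
v_total = 18 + 1
v_total = 19 m/s

19 m/s


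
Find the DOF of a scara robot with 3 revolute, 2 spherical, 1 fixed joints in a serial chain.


Given: serial robot with 3 revolute, 2 spherical, 1 fixed joints
DOF contribution per joint type: revolute=1, prismatic=1, spherical=3, fixed=0
DOF = 3*1 + 2*3 + 1*0
DOF = 9

9


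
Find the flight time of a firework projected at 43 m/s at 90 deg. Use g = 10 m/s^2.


Given: v0 = 43 m/s, theta = 90 deg, g = 10 m/s^2
sin(90) = 1
Using T = 2*v0*sin(theta) / g
T = 2*43*1 / 10
T = 86 / 10
T = 43/5 s

43/5 s


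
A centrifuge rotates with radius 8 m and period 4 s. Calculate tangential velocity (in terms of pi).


Given: radius r = 8 m, period T = 4 s
Using v = 2*pi*r / T
v = 2*pi*8 / 4
v = 16*pi / 4
v = 4*pi m/s

4*pi m/s


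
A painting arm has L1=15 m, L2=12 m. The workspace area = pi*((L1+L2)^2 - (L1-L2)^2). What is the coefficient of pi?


Given: L1 = 15, L2 = 12
(L1+L2)^2 = (27)^2 = 729
(L1-L2)^2 = (3)^2 = 9
Difference = 729 - 9 = 720
This equals 4*L1*L2 = 4*15*12 = 720
Workspace area = 720*pi

720


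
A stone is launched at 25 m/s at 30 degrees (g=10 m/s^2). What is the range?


Given: v0 = 25 m/s, theta = 30 deg, g = 10 m/s^2
sin(2*30) = sin(60) = sqrt(3)/2
Using R = v0^2 * sin(2*theta) / g
R = 25^2 * (sqrt(3)/2) / 10
R = 625 * sqrt(3) / 20
R = 125/4*sqrt(3) m

125/4*sqrt(3) m


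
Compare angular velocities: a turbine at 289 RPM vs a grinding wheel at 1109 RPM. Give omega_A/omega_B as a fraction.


Given: RPM_A = 289, RPM_B = 1109
omega = 2*pi*RPM/60, so omega_A/omega_B = RPM_A / RPM_B
omega_A/omega_B = 289 / 1109
omega_A/omega_B = 289/1109

289/1109


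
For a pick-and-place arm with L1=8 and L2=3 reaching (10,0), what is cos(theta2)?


Given: L1 = 8, L2 = 3, target (x, y) = (10, 0)
Using cos(theta2) = (x^2 + y^2 - L1^2 - L2^2) / (2*L1*L2)
x^2 + y^2 = 10^2 + 0 = 100
L1^2 + L2^2 = 64 + 9 = 73
Numerator = 100 - 73 = 27
Denominator = 2*8*3 = 48
cos(theta2) = 27/48 = 9/16

9/16


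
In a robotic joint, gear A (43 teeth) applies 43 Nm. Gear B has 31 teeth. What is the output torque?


Given: N1 = 43, N2 = 31, T1 = 43 Nm
Using T2/T1 = N2/N1
T2 = T1 * N2 / N1
T2 = 43 * 31 / 43
T2 = 1333 / 43
T2 = 31 Nm

31 Nm


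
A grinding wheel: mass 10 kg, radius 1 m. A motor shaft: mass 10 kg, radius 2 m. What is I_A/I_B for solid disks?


Given: M1=10 kg, R1=1 m, M2=10 kg, R2=2 m
For a disk: I = (1/2)*M*R^2, so I_A/I_B = (M1*R1^2)/(M2*R2^2)
M1*R1^2 = 10*1 = 10
M2*R2^2 = 10*4 = 40
I_A/I_B = 10/40 = 1/4

1/4


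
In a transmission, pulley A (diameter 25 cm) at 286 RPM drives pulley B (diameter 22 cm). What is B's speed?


Given: D1 = 25 cm, w1 = 286 RPM, D2 = 22 cm
Using D1*w1 = D2*w2
w2 = D1*w1 / D2
w2 = 25*286 / 22
w2 = 7150 / 22
w2 = 325 RPM

325 RPM


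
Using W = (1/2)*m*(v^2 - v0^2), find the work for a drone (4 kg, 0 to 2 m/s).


Given: m = 4 kg, v0 = 0 m/s, v = 2 m/s
Using W = (1/2)*m*(v^2 - v0^2)
v^2 = 2^2 = 4
v0^2 = 0^2 = 0
v^2 - v0^2 = 4 - 0 = 4
W = (1/2)*4*4 = 8 J

8 J


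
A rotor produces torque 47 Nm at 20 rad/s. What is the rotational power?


Given: tau = 47 Nm, omega = 20 rad/s
Using P = tau * omega
P = 47 * 20
P = 940 W

940 W


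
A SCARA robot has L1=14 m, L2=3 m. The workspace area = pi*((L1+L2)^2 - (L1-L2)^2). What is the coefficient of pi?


Given: L1 = 14, L2 = 3
(L1+L2)^2 = (17)^2 = 289
(L1-L2)^2 = (11)^2 = 121
Difference = 289 - 121 = 168
This equals 4*L1*L2 = 4*14*3 = 168
Workspace area = 168*pi

168


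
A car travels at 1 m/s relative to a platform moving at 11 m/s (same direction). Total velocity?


Given: object velocity = 1 m/s, platform velocity = 11 m/s (same direction)
Using classical velocity addition: v_total = v_object + v_platform
v_total = 1 + 11
v_total = 12 m/s

12 m/s


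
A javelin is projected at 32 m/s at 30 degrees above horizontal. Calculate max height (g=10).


Given: v0 = 32 m/s, theta = 30 deg, g = 10 m/s^2
sin^2(30) = 1/4
Using H = v0^2 * sin^2(theta) / (2*g)
H = 32^2 * 1/4 / (2*10)
H = 1024 * 1/4 / 20
H = 256 / 20
H = 64/5 m

64/5 m


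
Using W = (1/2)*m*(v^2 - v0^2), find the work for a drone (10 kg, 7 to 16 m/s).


Given: m = 10 kg, v0 = 7 m/s, v = 16 m/s
Using W = (1/2)*m*(v^2 - v0^2)
v^2 = 16^2 = 256
v0^2 = 7^2 = 49
v^2 - v0^2 = 256 - 49 = 207
W = (1/2)*10*207 = 1035 J

1035 J


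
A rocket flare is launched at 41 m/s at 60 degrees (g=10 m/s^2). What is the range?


Given: v0 = 41 m/s, theta = 60 deg, g = 10 m/s^2
sin(2*60) = sin(120) = sqrt(3)/2
Using R = v0^2 * sin(2*theta) / g
R = 41^2 * (sqrt(3)/2) / 10
R = 1681 * sqrt(3) / 20
R = 1681/20*sqrt(3) m

1681/20*sqrt(3) m


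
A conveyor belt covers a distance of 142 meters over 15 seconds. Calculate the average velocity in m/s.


Given: distance d = 142 m, time t = 15 s
Using v = d / t
v = 142 / 15
v = 142/15 m/s

142/15 m/s


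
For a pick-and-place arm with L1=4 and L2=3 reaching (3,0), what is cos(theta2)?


Given: L1 = 4, L2 = 3, target (x, y) = (3, 0)
Using cos(theta2) = (x^2 + y^2 - L1^2 - L2^2) / (2*L1*L2)
x^2 + y^2 = 3^2 + 0 = 9
L1^2 + L2^2 = 16 + 9 = 25
Numerator = 9 - 25 = -16
Denominator = 2*4*3 = 24
cos(theta2) = -16/24 = -2/3

-2/3


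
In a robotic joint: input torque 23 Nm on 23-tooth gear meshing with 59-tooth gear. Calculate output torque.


Given: N1 = 23, N2 = 59, T1 = 23 Nm
Using T2/T1 = N2/N1
T2 = T1 * N2 / N1
T2 = 23 * 59 / 23
T2 = 1357 / 23
T2 = 59 Nm

59 Nm


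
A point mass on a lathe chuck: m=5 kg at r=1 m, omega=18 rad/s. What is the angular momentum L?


Given: m = 5 kg, r = 1 m, omega = 18 rad/s
For a point mass: I = m*r^2
I = 5*1^2 = 5*1 = 5
L = I*omega = 5*18
L = 90 kg*m^2/s

90 kg*m^2/s


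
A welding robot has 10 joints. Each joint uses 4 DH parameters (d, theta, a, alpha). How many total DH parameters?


Given: 10 joints, 4 DH parameters per joint (d, theta, a, alpha)
Total DH parameters = number_of_joints * 4
Total = 10 * 4
Total = 40

40


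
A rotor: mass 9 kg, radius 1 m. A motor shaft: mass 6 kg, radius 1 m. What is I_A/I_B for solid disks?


Given: M1=9 kg, R1=1 m, M2=6 kg, R2=1 m
For a disk: I = (1/2)*M*R^2, so I_A/I_B = (M1*R1^2)/(M2*R2^2)
M1*R1^2 = 9*1 = 9
M2*R2^2 = 6*1 = 6
I_A/I_B = 9/6 = 3/2

3/2


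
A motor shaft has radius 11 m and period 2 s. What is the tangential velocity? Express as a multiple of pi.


Given: radius r = 11 m, period T = 2 s
Using v = 2*pi*r / T
v = 2*pi*11 / 2
v = 22*pi / 2
v = 11*pi m/s

11*pi m/s


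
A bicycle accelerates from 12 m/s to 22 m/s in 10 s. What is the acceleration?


Given: initial velocity v0 = 12 m/s, final velocity v = 22 m/s, time t = 10 s
Using a = (v - v0) / t
a = (22 - 12) / 10
a = 10 / 10
a = 1 m/s^2

1 m/s^2


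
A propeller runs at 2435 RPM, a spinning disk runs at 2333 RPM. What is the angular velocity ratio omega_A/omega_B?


Given: RPM_A = 2435, RPM_B = 2333
omega = 2*pi*RPM/60, so omega_A/omega_B = RPM_A / RPM_B
omega_A/omega_B = 2435 / 2333
omega_A/omega_B = 2435/2333

2435/2333


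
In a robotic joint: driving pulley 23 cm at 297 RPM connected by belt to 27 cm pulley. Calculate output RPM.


Given: D1 = 23 cm, w1 = 297 RPM, D2 = 27 cm
Using D1*w1 = D2*w2
w2 = D1*w1 / D2
w2 = 23*297 / 27
w2 = 6831 / 27
w2 = 253 RPM

253 RPM


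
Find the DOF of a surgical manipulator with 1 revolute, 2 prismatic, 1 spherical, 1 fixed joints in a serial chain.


Given: serial robot with 1 revolute, 2 prismatic, 1 spherical, 1 fixed joints
DOF contribution per joint type: revolute=1, prismatic=1, spherical=3, fixed=0
DOF = 1*1 + 2*1 + 1*3 + 1*0
DOF = 6

6


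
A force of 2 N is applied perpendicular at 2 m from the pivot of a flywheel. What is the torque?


Given: F = 2 N, r = 2 m, angle = 90 deg (perpendicular)
Using tau = F * r * sin(90)
sin(90) = 1
tau = 2 * 2 * 1
tau = 4 Nm

4 Nm


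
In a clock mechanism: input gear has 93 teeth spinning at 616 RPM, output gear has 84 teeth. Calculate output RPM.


Given: N1 = 93 teeth, w1 = 616 RPM, N2 = 84 teeth
Using N1*w1 = N2*w2
w2 = N1*w1 / N2
w2 = 93*616 / 84
w2 = 57288 / 84
w2 = 682 RPM

682 RPM


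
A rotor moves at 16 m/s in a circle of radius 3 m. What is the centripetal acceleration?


Given: v = 16 m/s, r = 3 m
Using a_c = v^2 / r
a_c = 16^2 / 3
a_c = 256 / 3
a_c = 256/3 m/s^2

256/3 m/s^2


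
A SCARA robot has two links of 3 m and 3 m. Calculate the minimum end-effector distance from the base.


Given: L1 = 3 m, L2 = 3 m
For a 2-link planar arm, min reach = |L1 - L2| (second link folded back)
Min reach = |3 - 3|
Min reach = 0 m

0 m


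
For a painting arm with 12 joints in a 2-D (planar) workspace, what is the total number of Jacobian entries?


Given: task space dimension = 2, joints = 12
Jacobian is a 2 x 12 matrix
Total entries = rows * columns
Total = 2 * 12
Total = 24

24


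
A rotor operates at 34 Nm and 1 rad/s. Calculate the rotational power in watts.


Given: tau = 34 Nm, omega = 1 rad/s
Using P = tau * omega
P = 34 * 1
P = 34 W

34 W


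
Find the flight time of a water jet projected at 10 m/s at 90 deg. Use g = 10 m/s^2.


Given: v0 = 10 m/s, theta = 90 deg, g = 10 m/s^2
sin(90) = 1
Using T = 2*v0*sin(theta) / g
T = 2*10*1 / 10
T = 20 / 10
T = 2 s

2 s


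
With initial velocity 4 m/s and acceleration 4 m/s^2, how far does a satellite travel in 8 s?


Given: v0 = 4 m/s, a = 4 m/s^2, t = 8 s
Using s = v0*t + (1/2)*a*t^2
s = 4*8 + (1/2)*4*8^2
s = 32 + (1/2)*256
s = 32 + 128
s = 160

160 m


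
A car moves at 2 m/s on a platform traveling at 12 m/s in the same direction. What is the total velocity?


Given: object velocity = 2 m/s, platform velocity = 12 m/s (same direction)
Using classical velocity addition: v_total = v_object + v_platform
v_total = 2 + 12
v_total = 14 m/s

14 m/s


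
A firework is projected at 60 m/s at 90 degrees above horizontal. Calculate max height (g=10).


Given: v0 = 60 m/s, theta = 90 deg, g = 10 m/s^2
sin^2(90) = 1
Using H = v0^2 * sin^2(theta) / (2*g)
H = 60^2 * 1 / (2*10)
H = 3600 * 1 / 20
H = 3600 / 20
H = 180 m

180 m


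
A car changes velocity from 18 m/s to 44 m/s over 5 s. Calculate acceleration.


Given: initial velocity v0 = 18 m/s, final velocity v = 44 m/s, time t = 5 s
Using a = (v - v0) / t
a = (44 - 18) / 5
a = 26 / 5
a = 26/5 m/s^2

26/5 m/s^2


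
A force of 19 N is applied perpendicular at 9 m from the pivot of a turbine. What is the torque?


Given: F = 19 N, r = 9 m, angle = 90 deg (perpendicular)
Using tau = F * r * sin(90)
sin(90) = 1
tau = 19 * 9 * 1
tau = 171 Nm

171 Nm


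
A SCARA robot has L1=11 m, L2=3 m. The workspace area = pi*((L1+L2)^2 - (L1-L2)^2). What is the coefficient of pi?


Given: L1 = 11, L2 = 3
(L1+L2)^2 = (14)^2 = 196
(L1-L2)^2 = (8)^2 = 64
Difference = 196 - 64 = 132
This equals 4*L1*L2 = 4*11*3 = 132
Workspace area = 132*pi

132


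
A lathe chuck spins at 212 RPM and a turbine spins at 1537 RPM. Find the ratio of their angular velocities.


Given: RPM_A = 212, RPM_B = 1537
omega = 2*pi*RPM/60, so omega_A/omega_B = RPM_A / RPM_B
omega_A/omega_B = 212 / 1537
omega_A/omega_B = 4/29

4/29


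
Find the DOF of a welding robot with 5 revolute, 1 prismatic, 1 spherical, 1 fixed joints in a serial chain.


Given: serial robot with 5 revolute, 1 prismatic, 1 spherical, 1 fixed joints
DOF contribution per joint type: revolute=1, prismatic=1, spherical=3, fixed=0
DOF = 5*1 + 1*1 + 1*3 + 1*0
DOF = 9

9


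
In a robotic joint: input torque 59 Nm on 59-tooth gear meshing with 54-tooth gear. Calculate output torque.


Given: N1 = 59, N2 = 54, T1 = 59 Nm
Using T2/T1 = N2/N1
T2 = T1 * N2 / N1
T2 = 59 * 54 / 59
T2 = 3186 / 59
T2 = 54 Nm

54 Nm


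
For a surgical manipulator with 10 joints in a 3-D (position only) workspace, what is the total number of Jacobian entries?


Given: task space dimension = 3, joints = 10
Jacobian is a 3 x 10 matrix
Total entries = rows * columns
Total = 3 * 10
Total = 30

30


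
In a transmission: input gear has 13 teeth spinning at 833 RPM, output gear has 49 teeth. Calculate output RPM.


Given: N1 = 13 teeth, w1 = 833 RPM, N2 = 49 teeth
Using N1*w1 = N2*w2
w2 = N1*w1 / N2
w2 = 13*833 / 49
w2 = 10829 / 49
w2 = 221 RPM

221 RPM


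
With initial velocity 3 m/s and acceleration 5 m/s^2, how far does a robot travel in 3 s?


Given: v0 = 3 m/s, a = 5 m/s^2, t = 3 s
Using s = v0*t + (1/2)*a*t^2
s = 3*3 + (1/2)*5*3^2
s = 9 + (1/2)*45
s = 9 + 45/2
s = 63/2

63/2 m


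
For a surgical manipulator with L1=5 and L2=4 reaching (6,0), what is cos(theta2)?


Given: L1 = 5, L2 = 4, target (x, y) = (6, 0)
Using cos(theta2) = (x^2 + y^2 - L1^2 - L2^2) / (2*L1*L2)
x^2 + y^2 = 6^2 + 0 = 36
L1^2 + L2^2 = 25 + 16 = 41
Numerator = 36 - 41 = -5
Denominator = 2*5*4 = 40
cos(theta2) = -5/40 = -1/8

-1/8


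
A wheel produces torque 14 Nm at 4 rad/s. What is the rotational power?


Given: tau = 14 Nm, omega = 4 rad/s
Using P = tau * omega
P = 14 * 4
P = 56 W

56 W


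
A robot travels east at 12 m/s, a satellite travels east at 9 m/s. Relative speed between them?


Given: v_A = 12 m/s east, v_B = 9 m/s east
Both move in the same direction; relative speed = |v_A - v_B|
|12 - 9| = |3|
= 3 m/s

3 m/s


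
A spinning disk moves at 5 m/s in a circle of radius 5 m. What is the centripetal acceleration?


Given: v = 5 m/s, r = 5 m
Using a_c = v^2 / r
a_c = 5^2 / 5
a_c = 25 / 5
a_c = 5 m/s^2

5 m/s^2


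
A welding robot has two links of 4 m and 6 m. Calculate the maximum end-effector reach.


Given: L1 = 4 m, L2 = 6 m
For a 2-link planar arm, max reach = L1 + L2 (fully extended)
Max reach = 4 + 6
Max reach = 10 m

10 m


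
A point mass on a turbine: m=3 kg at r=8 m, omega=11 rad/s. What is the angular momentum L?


Given: m = 3 kg, r = 8 m, omega = 11 rad/s
For a point mass: I = m*r^2
I = 3*8^2 = 3*64 = 192
L = I*omega = 192*11
L = 2112 kg*m^2/s

2112 kg*m^2/s


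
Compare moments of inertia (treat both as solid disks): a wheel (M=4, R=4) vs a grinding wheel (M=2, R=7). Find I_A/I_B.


Given: M1=4 kg, R1=4 m, M2=2 kg, R2=7 m
For a disk: I = (1/2)*M*R^2, so I_A/I_B = (M1*R1^2)/(M2*R2^2)
M1*R1^2 = 4*16 = 64
M2*R2^2 = 2*49 = 98
I_A/I_B = 64/98 = 32/49

32/49


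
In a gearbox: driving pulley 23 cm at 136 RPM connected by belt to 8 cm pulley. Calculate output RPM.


Given: D1 = 23 cm, w1 = 136 RPM, D2 = 8 cm
Using D1*w1 = D2*w2
w2 = D1*w1 / D2
w2 = 23*136 / 8
w2 = 3128 / 8
w2 = 391 RPM

391 RPM


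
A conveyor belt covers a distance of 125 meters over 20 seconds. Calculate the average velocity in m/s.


Given: distance d = 125 m, time t = 20 s
Using v = d / t
v = 125 / 20
v = 25/4 m/s

25/4 m/s


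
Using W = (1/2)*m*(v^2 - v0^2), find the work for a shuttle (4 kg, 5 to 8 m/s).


Given: m = 4 kg, v0 = 5 m/s, v = 8 m/s
Using W = (1/2)*m*(v^2 - v0^2)
v^2 = 8^2 = 64
v0^2 = 5^2 = 25
v^2 - v0^2 = 64 - 25 = 39
W = (1/2)*4*39 = 78 J

78 J


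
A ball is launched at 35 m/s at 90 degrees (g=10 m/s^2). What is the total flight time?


Given: v0 = 35 m/s, theta = 90 deg, g = 10 m/s^2
sin(90) = 1
Using T = 2*v0*sin(theta) / g
T = 2*35*1 / 10
T = 70 / 10
T = 7 s

7 s


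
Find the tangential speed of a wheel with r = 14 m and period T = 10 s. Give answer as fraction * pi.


Given: radius r = 14 m, period T = 10 s
Using v = 2*pi*r / T
v = 2*pi*14 / 10
v = 28*pi / 10
v = 14/5*pi m/s

14/5*pi m/s


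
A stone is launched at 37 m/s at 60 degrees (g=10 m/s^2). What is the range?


Given: v0 = 37 m/s, theta = 60 deg, g = 10 m/s^2
sin(2*60) = sin(120) = sqrt(3)/2
Using R = v0^2 * sin(2*theta) / g
R = 37^2 * (sqrt(3)/2) / 10
R = 1369 * sqrt(3) / 20
R = 1369/20*sqrt(3) m

1369/20*sqrt(3) m


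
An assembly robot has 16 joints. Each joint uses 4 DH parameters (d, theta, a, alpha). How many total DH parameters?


Given: 16 joints, 4 DH parameters per joint (d, theta, a, alpha)
Total DH parameters = number_of_joints * 4
Total = 16 * 4
Total = 64

64


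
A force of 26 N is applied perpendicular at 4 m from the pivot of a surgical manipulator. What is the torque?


Given: F = 26 N, r = 4 m, angle = 90 deg (perpendicular)
Using tau = F * r * sin(90)
sin(90) = 1
tau = 26 * 4 * 1
tau = 104 Nm

104 Nm


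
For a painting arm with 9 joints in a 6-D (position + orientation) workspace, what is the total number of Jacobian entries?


Given: task space dimension = 6, joints = 9
Jacobian is a 6 x 9 matrix
Total entries = rows * columns
Total = 6 * 9
Total = 54

54


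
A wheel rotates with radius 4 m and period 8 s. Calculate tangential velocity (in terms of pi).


Given: radius r = 4 m, period T = 8 s
Using v = 2*pi*r / T
v = 2*pi*4 / 8
v = 8*pi / 8
v = 1*pi m/s

1*pi m/s


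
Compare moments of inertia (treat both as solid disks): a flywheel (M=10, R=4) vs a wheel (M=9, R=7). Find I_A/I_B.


Given: M1=10 kg, R1=4 m, M2=9 kg, R2=7 m
For a disk: I = (1/2)*M*R^2, so I_A/I_B = (M1*R1^2)/(M2*R2^2)
M1*R1^2 = 10*16 = 160
M2*R2^2 = 9*49 = 441
I_A/I_B = 160/441 = 160/441

160/441


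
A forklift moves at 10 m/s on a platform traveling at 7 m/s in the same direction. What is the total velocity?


Given: object velocity = 10 m/s, platform velocity = 7 m/s (same direction)
Using classical velocity addition: v_total = v_object + v_platform
v_total = 10 + 7
v_total = 17 m/s

17 m/s


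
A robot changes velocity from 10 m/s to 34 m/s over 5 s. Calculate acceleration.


Given: initial velocity v0 = 10 m/s, final velocity v = 34 m/s, time t = 5 s
Using a = (v - v0) / t
a = (34 - 10) / 5
a = 24 / 5
a = 24/5 m/s^2

24/5 m/s^2


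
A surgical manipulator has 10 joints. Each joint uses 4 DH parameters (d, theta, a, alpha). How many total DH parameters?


Given: 10 joints, 4 DH parameters per joint (d, theta, a, alpha)
Total DH parameters = number_of_joints * 4
Total = 10 * 4
Total = 40

40


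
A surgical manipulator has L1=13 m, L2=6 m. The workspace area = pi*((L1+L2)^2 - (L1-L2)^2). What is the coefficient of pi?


Given: L1 = 13, L2 = 6
(L1+L2)^2 = (19)^2 = 361
(L1-L2)^2 = (7)^2 = 49
Difference = 361 - 49 = 312
This equals 4*L1*L2 = 4*13*6 = 312
Workspace area = 312*pi

312


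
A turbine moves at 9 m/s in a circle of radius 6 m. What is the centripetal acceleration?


Given: v = 9 m/s, r = 6 m
Using a_c = v^2 / r
a_c = 9^2 / 6
a_c = 81 / 6
a_c = 27/2 m/s^2

27/2 m/s^2


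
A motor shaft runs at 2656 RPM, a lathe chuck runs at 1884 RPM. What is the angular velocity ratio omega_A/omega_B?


Given: RPM_A = 2656, RPM_B = 1884
omega = 2*pi*RPM/60, so omega_A/omega_B = RPM_A / RPM_B
omega_A/omega_B = 2656 / 1884
omega_A/omega_B = 664/471

664/471


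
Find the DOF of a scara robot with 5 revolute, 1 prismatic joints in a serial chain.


Given: serial robot with 5 revolute, 1 prismatic joints
DOF contribution per joint type: revolute=1, prismatic=1, spherical=3, fixed=0
DOF = 5*1 + 1*1
DOF = 6

6


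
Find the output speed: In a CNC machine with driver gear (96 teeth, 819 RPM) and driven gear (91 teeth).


Given: N1 = 96 teeth, w1 = 819 RPM, N2 = 91 teeth
Using N1*w1 = N2*w2
w2 = N1*w1 / N2
w2 = 96*819 / 91
w2 = 78624 / 91
w2 = 864 RPM

864 RPM


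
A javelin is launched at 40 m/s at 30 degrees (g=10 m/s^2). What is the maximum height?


Given: v0 = 40 m/s, theta = 30 deg, g = 10 m/s^2
sin^2(30) = 1/4
Using H = v0^2 * sin^2(theta) / (2*g)
H = 40^2 * 1/4 / (2*10)
H = 1600 * 1/4 / 20
H = 400 / 20
H = 20 m

20 m


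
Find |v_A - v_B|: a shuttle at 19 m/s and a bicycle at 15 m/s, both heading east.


Given: v_A = 19 m/s east, v_B = 15 m/s east
Both move in the same direction; relative speed = |v_A - v_B|
|19 - 15| = |4|
= 4 m/s

4 m/s


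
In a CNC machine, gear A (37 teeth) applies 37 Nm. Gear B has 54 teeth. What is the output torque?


Given: N1 = 37, N2 = 54, T1 = 37 Nm
Using T2/T1 = N2/N1
T2 = T1 * N2 / N1
T2 = 37 * 54 / 37
T2 = 1998 / 37
T2 = 54 Nm

54 Nm


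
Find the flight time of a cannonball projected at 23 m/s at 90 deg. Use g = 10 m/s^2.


Given: v0 = 23 m/s, theta = 90 deg, g = 10 m/s^2
sin(90) = 1
Using T = 2*v0*sin(theta) / g
T = 2*23*1 / 10
T = 46 / 10
T = 23/5 s

23/5 s


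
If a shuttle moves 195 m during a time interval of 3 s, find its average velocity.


Given: distance d = 195 m, time t = 3 s
Using v = d / t
v = 195 / 3
v = 65 m/s

65 m/s


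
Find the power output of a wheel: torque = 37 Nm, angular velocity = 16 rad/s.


Given: tau = 37 Nm, omega = 16 rad/s
Using P = tau * omega
P = 37 * 16
P = 592 W

592 W


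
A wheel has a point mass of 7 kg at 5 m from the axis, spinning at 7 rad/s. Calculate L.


Given: m = 7 kg, r = 5 m, omega = 7 rad/s
For a point mass: I = m*r^2
I = 7*5^2 = 7*25 = 175
L = I*omega = 175*7
L = 1225 kg*m^2/s

1225 kg*m^2/s


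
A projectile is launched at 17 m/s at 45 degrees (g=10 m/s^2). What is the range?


Given: v0 = 17 m/s, theta = 45 deg, g = 10 m/s^2
sin(2*45) = sin(90) = 1
Using R = v0^2 * sin(2*theta) / g
R = 17^2 * 1 / 10
R = 289 / 10
R = 289/10 m

289/10 m


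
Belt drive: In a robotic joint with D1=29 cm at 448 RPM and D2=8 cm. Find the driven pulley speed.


Given: D1 = 29 cm, w1 = 448 RPM, D2 = 8 cm
Using D1*w1 = D2*w2
w2 = D1*w1 / D2
w2 = 29*448 / 8
w2 = 12992 / 8
w2 = 1624 RPM

1624 RPM


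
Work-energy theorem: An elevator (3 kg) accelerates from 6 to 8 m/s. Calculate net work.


Given: m = 3 kg, v0 = 6 m/s, v = 8 m/s
Using W = (1/2)*m*(v^2 - v0^2)
v^2 = 8^2 = 64
v0^2 = 6^2 = 36
v^2 - v0^2 = 64 - 36 = 28
W = (1/2)*3*28 = 42 J

42 J


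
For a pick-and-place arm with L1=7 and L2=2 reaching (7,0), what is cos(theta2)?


Given: L1 = 7, L2 = 2, target (x, y) = (7, 0)
Using cos(theta2) = (x^2 + y^2 - L1^2 - L2^2) / (2*L1*L2)
x^2 + y^2 = 7^2 + 0 = 49
L1^2 + L2^2 = 49 + 4 = 53
Numerator = 49 - 53 = -4
Denominator = 2*7*2 = 28
cos(theta2) = -4/28 = -1/7

-1/7


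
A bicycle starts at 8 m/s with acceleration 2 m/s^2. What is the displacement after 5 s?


Given: v0 = 8 m/s, a = 2 m/s^2, t = 5 s
Using s = v0*t + (1/2)*a*t^2
s = 8*5 + (1/2)*2*5^2
s = 40 + (1/2)*50
s = 40 + 25
s = 65

65 m


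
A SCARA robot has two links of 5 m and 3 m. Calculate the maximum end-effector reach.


Given: L1 = 5 m, L2 = 3 m
For a 2-link planar arm, max reach = L1 + L2 (fully extended)
Max reach = 5 + 3
Max reach = 8 m

8 m


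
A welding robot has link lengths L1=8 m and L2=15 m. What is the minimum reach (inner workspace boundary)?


Given: L1 = 8 m, L2 = 15 m
For a 2-link planar arm, min reach = |L1 - L2| (second link folded back)
Min reach = |8 - 15|
Min reach = 7 m

7 m


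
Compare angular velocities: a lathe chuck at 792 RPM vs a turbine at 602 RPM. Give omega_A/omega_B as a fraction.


Given: RPM_A = 792, RPM_B = 602
omega = 2*pi*RPM/60, so omega_A/omega_B = RPM_A / RPM_B
omega_A/omega_B = 792 / 602
omega_A/omega_B = 396/301

396/301


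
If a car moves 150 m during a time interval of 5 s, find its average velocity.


Given: distance d = 150 m, time t = 5 s
Using v = d / t
v = 150 / 5
v = 30 m/s

30 m/s


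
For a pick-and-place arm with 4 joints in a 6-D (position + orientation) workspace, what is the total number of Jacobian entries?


Given: task space dimension = 6, joints = 4
Jacobian is a 6 x 4 matrix
Total entries = rows * columns
Total = 6 * 4
Total = 24

24


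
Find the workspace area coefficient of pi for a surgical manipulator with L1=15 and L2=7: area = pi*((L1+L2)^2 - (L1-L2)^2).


Given: L1 = 15, L2 = 7
(L1+L2)^2 = (22)^2 = 484
(L1-L2)^2 = (8)^2 = 64
Difference = 484 - 64 = 420
This equals 4*L1*L2 = 4*15*7 = 420
Workspace area = 420*pi

420


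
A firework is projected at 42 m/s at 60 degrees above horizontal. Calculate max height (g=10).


Given: v0 = 42 m/s, theta = 60 deg, g = 10 m/s^2
sin^2(60) = 3/4
Using H = v0^2 * sin^2(theta) / (2*g)
H = 42^2 * 3/4 / (2*10)
H = 1764 * 3/4 / 20
H = 1323 / 20
H = 1323/20 m

1323/20 m


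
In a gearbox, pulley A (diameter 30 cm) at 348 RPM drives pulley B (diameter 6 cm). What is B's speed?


Given: D1 = 30 cm, w1 = 348 RPM, D2 = 6 cm
Using D1*w1 = D2*w2
w2 = D1*w1 / D2
w2 = 30*348 / 6
w2 = 10440 / 6
w2 = 1740 RPM

1740 RPM


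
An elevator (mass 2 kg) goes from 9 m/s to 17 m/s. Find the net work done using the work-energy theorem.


Given: m = 2 kg, v0 = 9 m/s, v = 17 m/s
Using W = (1/2)*m*(v^2 - v0^2)
v^2 = 17^2 = 289
v0^2 = 9^2 = 81
v^2 - v0^2 = 289 - 81 = 208
W = (1/2)*2*208 = 208 J

208 J


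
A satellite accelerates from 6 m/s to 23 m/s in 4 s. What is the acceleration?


Given: initial velocity v0 = 6 m/s, final velocity v = 23 m/s, time t = 4 s
Using a = (v - v0) / t
a = (23 - 6) / 4
a = 17 / 4
a = 17/4 m/s^2

17/4 m/s^2


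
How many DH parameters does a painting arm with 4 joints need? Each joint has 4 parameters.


Given: 4 joints, 4 DH parameters per joint (d, theta, a, alpha)
Total DH parameters = number_of_joints * 4
Total = 4 * 4
Total = 16

16


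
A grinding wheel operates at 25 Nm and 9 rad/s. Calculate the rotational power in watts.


Given: tau = 25 Nm, omega = 9 rad/s
Using P = tau * omega
P = 25 * 9
P = 225 W

225 W


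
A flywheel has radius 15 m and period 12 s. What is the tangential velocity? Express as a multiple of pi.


Given: radius r = 15 m, period T = 12 s
Using v = 2*pi*r / T
v = 2*pi*15 / 12
v = 30*pi / 12
v = 5/2*pi m/s

5/2*pi m/s


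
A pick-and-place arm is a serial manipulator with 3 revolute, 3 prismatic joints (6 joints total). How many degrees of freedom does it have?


Given: serial robot with 3 revolute, 3 prismatic joints
DOF contribution per joint type: revolute=1, prismatic=1, spherical=3, fixed=0
DOF = 3*1 + 3*1
DOF = 6

6


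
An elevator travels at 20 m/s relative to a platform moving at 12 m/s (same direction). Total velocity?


Given: object velocity = 20 m/s, platform velocity = 12 m/s (same direction)
Using classical velocity addition: v_total = v_object + v_platform
v_total = 20 + 12
v_total = 32 m/s

32 m/s


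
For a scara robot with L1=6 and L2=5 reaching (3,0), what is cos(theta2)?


Given: L1 = 6, L2 = 5, target (x, y) = (3, 0)
Using cos(theta2) = (x^2 + y^2 - L1^2 - L2^2) / (2*L1*L2)
x^2 + y^2 = 3^2 + 0 = 9
L1^2 + L2^2 = 36 + 25 = 61
Numerator = 9 - 61 = -52
Denominator = 2*6*5 = 60
cos(theta2) = -52/60 = -13/15

-13/15


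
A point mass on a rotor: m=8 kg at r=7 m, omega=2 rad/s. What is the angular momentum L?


Given: m = 8 kg, r = 7 m, omega = 2 rad/s
For a point mass: I = m*r^2
I = 8*7^2 = 8*49 = 392
L = I*omega = 392*2
L = 784 kg*m^2/s

784 kg*m^2/s


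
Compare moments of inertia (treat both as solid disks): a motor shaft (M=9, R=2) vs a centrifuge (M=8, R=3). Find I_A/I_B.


Given: M1=9 kg, R1=2 m, M2=8 kg, R2=3 m
For a disk: I = (1/2)*M*R^2, so I_A/I_B = (M1*R1^2)/(M2*R2^2)
M1*R1^2 = 9*4 = 36
M2*R2^2 = 8*9 = 72
I_A/I_B = 36/72 = 1/2

1/2


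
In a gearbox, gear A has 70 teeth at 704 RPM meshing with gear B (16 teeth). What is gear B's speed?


Given: N1 = 70 teeth, w1 = 704 RPM, N2 = 16 teeth
Using N1*w1 = N2*w2
w2 = N1*w1 / N2
w2 = 70*704 / 16
w2 = 49280 / 16
w2 = 3080 RPM

3080 RPM


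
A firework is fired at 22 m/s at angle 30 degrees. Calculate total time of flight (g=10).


Given: v0 = 22 m/s, theta = 30 deg, g = 10 m/s^2
sin(30) = 1/2
Using T = 2*v0*sin(theta) / g
T = 2*22*1/2 / 10
T = 22 / 10
T = 11/5 s

11/5 s


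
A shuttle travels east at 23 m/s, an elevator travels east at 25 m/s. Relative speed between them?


Given: v_A = 23 m/s east, v_B = 25 m/s east
Both move in the same direction; relative speed = |v_A - v_B|
|23 - 25| = |-2|
= 2 m/s

2 m/s


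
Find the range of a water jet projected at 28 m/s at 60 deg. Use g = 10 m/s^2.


Given: v0 = 28 m/s, theta = 60 deg, g = 10 m/s^2
sin(2*60) = sin(120) = sqrt(3)/2
Using R = v0^2 * sin(2*theta) / g
R = 28^2 * (sqrt(3)/2) / 10
R = 784 * sqrt(3) / 20
R = 196/5*sqrt(3) m

196/5*sqrt(3) m


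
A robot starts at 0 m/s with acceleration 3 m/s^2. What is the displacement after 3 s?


Given: v0 = 0 m/s, a = 3 m/s^2, t = 3 s
Using s = v0*t + (1/2)*a*t^2
s = 0*3 + (1/2)*3*3^2
s = 0 + (1/2)*27
s = 0 + 27/2
s = 27/2

27/2 m


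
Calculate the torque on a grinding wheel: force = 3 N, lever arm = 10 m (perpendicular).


Given: F = 3 N, r = 10 m, angle = 90 deg (perpendicular)
Using tau = F * r * sin(90)
sin(90) = 1
tau = 3 * 10 * 1
tau = 30 Nm

30 Nm


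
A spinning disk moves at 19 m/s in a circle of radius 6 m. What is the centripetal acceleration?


Given: v = 19 m/s, r = 6 m
Using a_c = v^2 / r
a_c = 19^2 / 6
a_c = 361 / 6
a_c = 361/6 m/s^2

361/6 m/s^2


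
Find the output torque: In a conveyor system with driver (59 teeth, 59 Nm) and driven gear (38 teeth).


Given: N1 = 59, N2 = 38, T1 = 59 Nm
Using T2/T1 = N2/N1
T2 = T1 * N2 / N1
T2 = 59 * 38 / 59
T2 = 2242 / 59
T2 = 38 Nm

38 Nm


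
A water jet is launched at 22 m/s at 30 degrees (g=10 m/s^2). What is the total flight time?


Given: v0 = 22 m/s, theta = 30 deg, g = 10 m/s^2
sin(30) = 1/2
Using T = 2*v0*sin(theta) / g
T = 2*22*1/2 / 10
T = 22 / 10
T = 11/5 s

11/5 s


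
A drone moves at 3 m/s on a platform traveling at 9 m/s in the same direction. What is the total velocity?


Given: object velocity = 3 m/s, platform velocity = 9 m/s (same direction)
Using classical velocity addition: v_total = v_object + v_platform
v_total = 3 + 9
v_total = 12 m/s

12 m/s


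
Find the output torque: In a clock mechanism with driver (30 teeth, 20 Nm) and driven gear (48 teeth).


Given: N1 = 30, N2 = 48, T1 = 20 Nm
Using T2/T1 = N2/N1
T2 = T1 * N2 / N1
T2 = 20 * 48 / 30
T2 = 960 / 30
T2 = 32 Nm

32 Nm


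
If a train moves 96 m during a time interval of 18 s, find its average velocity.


Given: distance d = 96 m, time t = 18 s
Using v = d / t
v = 96 / 18
v = 16/3 m/s

16/3 m/s


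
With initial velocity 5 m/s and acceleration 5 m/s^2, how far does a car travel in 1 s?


Given: v0 = 5 m/s, a = 5 m/s^2, t = 1 s
Using s = v0*t + (1/2)*a*t^2
s = 5*1 + (1/2)*5*1^2
s = 5 + (1/2)*5
s = 5 + 5/2
s = 15/2

15/2 m


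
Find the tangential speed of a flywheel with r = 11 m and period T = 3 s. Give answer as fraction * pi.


Given: radius r = 11 m, period T = 3 s
Using v = 2*pi*r / T
v = 2*pi*11 / 3
v = 22*pi / 3
v = 22/3*pi m/s

22/3*pi m/s


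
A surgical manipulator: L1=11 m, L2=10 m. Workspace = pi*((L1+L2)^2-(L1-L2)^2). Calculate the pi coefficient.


Given: L1 = 11, L2 = 10
(L1+L2)^2 = (21)^2 = 441
(L1-L2)^2 = (1)^2 = 1
Difference = 441 - 1 = 440
This equals 4*L1*L2 = 4*11*10 = 440
Workspace area = 440*pi

440


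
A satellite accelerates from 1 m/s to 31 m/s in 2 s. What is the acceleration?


Given: initial velocity v0 = 1 m/s, final velocity v = 31 m/s, time t = 2 s
Using a = (v - v0) / t
a = (31 - 1) / 2
a = 30 / 2
a = 15 m/s^2

15 m/s^2


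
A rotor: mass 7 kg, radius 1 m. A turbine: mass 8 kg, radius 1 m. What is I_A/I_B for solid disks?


Given: M1=7 kg, R1=1 m, M2=8 kg, R2=1 m
For a disk: I = (1/2)*M*R^2, so I_A/I_B = (M1*R1^2)/(M2*R2^2)
M1*R1^2 = 7*1 = 7
M2*R2^2 = 8*1 = 8
I_A/I_B = 7/8 = 7/8

7/8


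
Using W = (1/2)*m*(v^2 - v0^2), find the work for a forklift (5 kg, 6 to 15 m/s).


Given: m = 5 kg, v0 = 6 m/s, v = 15 m/s
Using W = (1/2)*m*(v^2 - v0^2)
v^2 = 15^2 = 225
v0^2 = 6^2 = 36
v^2 - v0^2 = 225 - 36 = 189
W = (1/2)*5*189 = 945/2 J

945/2 J


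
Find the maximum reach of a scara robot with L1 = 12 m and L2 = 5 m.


Given: L1 = 12 m, L2 = 5 m
For a 2-link planar arm, max reach = L1 + L2 (fully extended)
Max reach = 12 + 5
Max reach = 17 m

17 m


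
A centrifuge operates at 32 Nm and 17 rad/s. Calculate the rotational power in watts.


Given: tau = 32 Nm, omega = 17 rad/s
Using P = tau * omega
P = 32 * 17
P = 544 W

544 W


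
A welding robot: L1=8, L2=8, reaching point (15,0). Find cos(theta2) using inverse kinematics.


Given: L1 = 8, L2 = 8, target (x, y) = (15, 0)
Using cos(theta2) = (x^2 + y^2 - L1^2 - L2^2) / (2*L1*L2)
x^2 + y^2 = 15^2 + 0 = 225
L1^2 + L2^2 = 64 + 64 = 128
Numerator = 225 - 128 = 97
Denominator = 2*8*8 = 128
cos(theta2) = 97/128 = 97/128

97/128


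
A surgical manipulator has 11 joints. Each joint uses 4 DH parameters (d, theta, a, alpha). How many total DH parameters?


Given: 11 joints, 4 DH parameters per joint (d, theta, a, alpha)
Total DH parameters = number_of_joints * 4
Total = 11 * 4
Total = 44

44


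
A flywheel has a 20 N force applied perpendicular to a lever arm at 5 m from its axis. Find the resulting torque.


Given: F = 20 N, r = 5 m, angle = 90 deg (perpendicular)
Using tau = F * r * sin(90)
sin(90) = 1
tau = 20 * 5 * 1
tau = 100 Nm

100 Nm


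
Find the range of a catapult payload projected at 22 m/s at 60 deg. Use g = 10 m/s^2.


Given: v0 = 22 m/s, theta = 60 deg, g = 10 m/s^2
sin(2*60) = sin(120) = sqrt(3)/2
Using R = v0^2 * sin(2*theta) / g
R = 22^2 * (sqrt(3)/2) / 10
R = 484 * sqrt(3) / 20
R = 121/5*sqrt(3) m

121/5*sqrt(3) m


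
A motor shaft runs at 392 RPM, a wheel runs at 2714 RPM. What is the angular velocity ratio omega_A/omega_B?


Given: RPM_A = 392, RPM_B = 2714
omega = 2*pi*RPM/60, so omega_A/omega_B = RPM_A / RPM_B
omega_A/omega_B = 392 / 2714
omega_A/omega_B = 196/1357

196/1357


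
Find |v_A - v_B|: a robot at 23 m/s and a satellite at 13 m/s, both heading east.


Given: v_A = 23 m/s east, v_B = 13 m/s east
Both move in the same direction; relative speed = |v_A - v_B|
|23 - 13| = |10|
= 10 m/s

10 m/s


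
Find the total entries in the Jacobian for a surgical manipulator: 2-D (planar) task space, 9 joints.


Given: task space dimension = 2, joints = 9
Jacobian is a 2 x 9 matrix
Total entries = rows * columns
Total = 2 * 9
Total = 18

18


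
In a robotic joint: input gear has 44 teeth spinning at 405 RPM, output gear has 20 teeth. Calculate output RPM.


Given: N1 = 44 teeth, w1 = 405 RPM, N2 = 20 teeth
Using N1*w1 = N2*w2
w2 = N1*w1 / N2
w2 = 44*405 / 20
w2 = 17820 / 20
w2 = 891 RPM

891 RPM


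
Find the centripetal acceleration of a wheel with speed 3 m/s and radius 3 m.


Given: v = 3 m/s, r = 3 m
Using a_c = v^2 / r
a_c = 3^2 / 3
a_c = 9 / 3
a_c = 3 m/s^2

3 m/s^2


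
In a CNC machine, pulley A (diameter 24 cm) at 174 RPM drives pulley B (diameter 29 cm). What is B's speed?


Given: D1 = 24 cm, w1 = 174 RPM, D2 = 29 cm
Using D1*w1 = D2*w2
w2 = D1*w1 / D2
w2 = 24*174 / 29
w2 = 4176 / 29
w2 = 144 RPM

144 RPM


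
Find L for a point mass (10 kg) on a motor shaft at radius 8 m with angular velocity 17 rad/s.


Given: m = 10 kg, r = 8 m, omega = 17 rad/s
For a point mass: I = m*r^2
I = 10*8^2 = 10*64 = 640
L = I*omega = 640*17
L = 10880 kg*m^2/s

10880 kg*m^2/s


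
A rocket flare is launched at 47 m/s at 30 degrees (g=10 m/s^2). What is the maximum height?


Given: v0 = 47 m/s, theta = 30 deg, g = 10 m/s^2
sin^2(30) = 1/4
Using H = v0^2 * sin^2(theta) / (2*g)
H = 47^2 * 1/4 / (2*10)
H = 2209 * 1/4 / 20
H = 2209/4 / 20
H = 2209/80 m

2209/80 m


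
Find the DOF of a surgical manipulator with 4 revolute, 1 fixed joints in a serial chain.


Given: serial robot with 4 revolute, 1 fixed joints
DOF contribution per joint type: revolute=1, prismatic=1, spherical=3, fixed=0
DOF = 4*1 + 1*0
DOF = 4

4


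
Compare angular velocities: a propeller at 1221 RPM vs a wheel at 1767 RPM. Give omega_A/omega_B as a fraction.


Given: RPM_A = 1221, RPM_B = 1767
omega = 2*pi*RPM/60, so omega_A/omega_B = RPM_A / RPM_B
omega_A/omega_B = 1221 / 1767
omega_A/omega_B = 407/589

407/589


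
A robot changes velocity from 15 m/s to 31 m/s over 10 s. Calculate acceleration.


Given: initial velocity v0 = 15 m/s, final velocity v = 31 m/s, time t = 10 s
Using a = (v - v0) / t
a = (31 - 15) / 10
a = 16 / 10
a = 8/5 m/s^2

8/5 m/s^2


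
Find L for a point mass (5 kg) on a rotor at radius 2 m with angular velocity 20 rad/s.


Given: m = 5 kg, r = 2 m, omega = 20 rad/s
For a point mass: I = m*r^2
I = 5*2^2 = 5*4 = 20
L = I*omega = 20*20
L = 400 kg*m^2/s

400 kg*m^2/s


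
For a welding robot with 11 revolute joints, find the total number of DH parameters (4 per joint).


Given: 11 joints, 4 DH parameters per joint (d, theta, a, alpha)
Total DH parameters = number_of_joints * 4
Total = 11 * 4
Total = 44

44


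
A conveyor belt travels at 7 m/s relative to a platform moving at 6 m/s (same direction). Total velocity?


Given: object velocity = 7 m/s, platform velocity = 6 m/s (same direction)
Using classical velocity addition: v_total = v_object + v_platform
v_total = 7 + 6
v_total = 13 m/s

13 m/s


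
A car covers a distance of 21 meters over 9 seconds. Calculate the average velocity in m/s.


Given: distance d = 21 m, time t = 9 s
Using v = d / t
v = 21 / 9
v = 7/3 m/s

7/3 m/s


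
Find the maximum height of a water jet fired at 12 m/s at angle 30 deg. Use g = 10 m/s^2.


Given: v0 = 12 m/s, theta = 30 deg, g = 10 m/s^2
sin^2(30) = 1/4
Using H = v0^2 * sin^2(theta) / (2*g)
H = 12^2 * 1/4 / (2*10)
H = 144 * 1/4 / 20
H = 36 / 20
H = 9/5 m

9/5 m


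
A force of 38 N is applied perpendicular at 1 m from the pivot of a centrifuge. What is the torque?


Given: F = 38 N, r = 1 m, angle = 90 deg (perpendicular)
Using tau = F * r * sin(90)
sin(90) = 1
tau = 38 * 1 * 1
tau = 38 Nm

38 Nm


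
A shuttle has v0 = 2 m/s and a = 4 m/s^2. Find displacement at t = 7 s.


Given: v0 = 2 m/s, a = 4 m/s^2, t = 7 s
Using s = v0*t + (1/2)*a*t^2
s = 2*7 + (1/2)*4*7^2
s = 14 + (1/2)*196
s = 14 + 98
s = 112

112 m


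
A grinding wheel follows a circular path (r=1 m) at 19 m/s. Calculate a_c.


Given: v = 19 m/s, r = 1 m
Using a_c = v^2 / r
a_c = 19^2 / 1
a_c = 361 / 1
a_c = 361 m/s^2

361 m/s^2


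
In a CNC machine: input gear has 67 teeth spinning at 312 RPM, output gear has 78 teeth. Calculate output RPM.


Given: N1 = 67 teeth, w1 = 312 RPM, N2 = 78 teeth
Using N1*w1 = N2*w2
w2 = N1*w1 / N2
w2 = 67*312 / 78
w2 = 20904 / 78
w2 = 268 RPM

268 RPM


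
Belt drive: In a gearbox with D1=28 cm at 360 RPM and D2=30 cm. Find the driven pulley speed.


Given: D1 = 28 cm, w1 = 360 RPM, D2 = 30 cm
Using D1*w1 = D2*w2
w2 = D1*w1 / D2
w2 = 28*360 / 30
w2 = 10080 / 30
w2 = 336 RPM

336 RPM


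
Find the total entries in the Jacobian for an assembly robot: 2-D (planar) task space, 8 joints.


Given: task space dimension = 2, joints = 8
Jacobian is a 2 x 8 matrix
Total entries = rows * columns
Total = 2 * 8
Total = 16

16


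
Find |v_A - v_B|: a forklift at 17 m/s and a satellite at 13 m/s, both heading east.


Given: v_A = 17 m/s east, v_B = 13 m/s east
Both move in the same direction; relative speed = |v_A - v_B|
|17 - 13| = |4|
= 4 m/s

4 m/s


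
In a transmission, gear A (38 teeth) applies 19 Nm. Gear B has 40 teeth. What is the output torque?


Given: N1 = 38, N2 = 40, T1 = 19 Nm
Using T2/T1 = N2/N1
T2 = T1 * N2 / N1
T2 = 19 * 40 / 38
T2 = 760 / 38
T2 = 20 Nm

20 Nm


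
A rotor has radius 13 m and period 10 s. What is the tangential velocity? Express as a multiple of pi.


Given: radius r = 13 m, period T = 10 s
Using v = 2*pi*r / T
v = 2*pi*13 / 10
v = 26*pi / 10
v = 13/5*pi m/s

13/5*pi m/s
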